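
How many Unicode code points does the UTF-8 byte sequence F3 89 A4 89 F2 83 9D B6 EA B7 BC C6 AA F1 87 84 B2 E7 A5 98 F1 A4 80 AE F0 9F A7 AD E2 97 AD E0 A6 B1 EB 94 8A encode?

11

Byte at offset 0: 0xF3 = 11110011 → 4-byte char (#1). Advance 4.
Byte at offset 4: 0xF2 = 11110010 → 4-byte char (#2). Advance 4.
Byte at offset 8: 0xEA = 11101010 → 3-byte char (#3). Advance 3.
Byte at offset 11: 0xC6 = 11000110 → 2-byte char (#4). Advance 2.
Byte at offset 13: 0xF1 = 11110001 → 4-byte char (#5). Advance 4.
Byte at offset 17: 0xE7 = 11100111 → 3-byte char (#6). Advance 3.
Byte at offset 20: 0xF1 = 11110001 → 4-byte char (#7). Advance 4.
Byte at offset 24: 0xF0 = 11110000 → 4-byte char (#8). Advance 4.
Byte at offset 28: 0xE2 = 11100010 → 3-byte char (#9). Advance 3.
Byte at offset 31: 0xE0 = 11100000 → 3-byte char (#10). Advance 3.
Byte at offset 34: 0xEB = 11101011 → 3-byte char (#11). Advance 3.
Reached end at offset 37 after 11 code points.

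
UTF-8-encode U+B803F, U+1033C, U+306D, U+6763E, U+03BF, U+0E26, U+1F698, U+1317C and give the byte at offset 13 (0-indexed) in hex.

U+B803F → 4-byte form F2 B8 80 BF at offsets 0–3.
U+1033C → 4-byte form F0 90 8C BC at offsets 4–7.
U+306D → 3-byte form E3 81 AD at offsets 8–10.
U+6763E → 4-byte form F1 A7 98 BE at offsets 11–14.
Offset 13 falls in char 4's range; it's byte 3 of F1 A7 98 BE = 0x98.

0x98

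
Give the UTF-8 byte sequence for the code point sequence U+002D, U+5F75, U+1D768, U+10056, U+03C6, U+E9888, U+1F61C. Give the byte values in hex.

U+002D: 1-byte form → 2D.
U+5F75: 3-byte form → E5 BD B5.
U+1D768: 4-byte form → F0 9D 9D A8.
U+10056: 4-byte form → F0 90 81 96.
U+03C6: 2-byte form → CF 86.
U+E9888: 4-byte form → F3 A9 A2 88.
U+1F61C: 4-byte form → F0 9F 98 9C.
Concatenated (22 bytes): 2D E5 BD B5 F0 9D 9D A8 F0 90 81 96 CF 86 F3 A9 A2 88 F0 9F 98 9C.

2D E5 BD B5 F0 9D 9D A8 F0 90 81 96 CF 86 F3 A9 A2 88 F0 9F 98 9C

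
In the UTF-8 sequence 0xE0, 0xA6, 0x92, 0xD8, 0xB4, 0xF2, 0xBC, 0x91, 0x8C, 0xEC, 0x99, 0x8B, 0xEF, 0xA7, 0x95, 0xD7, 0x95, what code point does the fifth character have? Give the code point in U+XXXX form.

Offset 0: leading byte 0xE0 = 11100000 → 3-byte char #1 = E0 A6 92.
Offset 3: leading byte 0xD8 = 11011000 → 2-byte char #2 = D8 B4.
Offset 5: leading byte 0xF2 = 11110010 → 4-byte char #3 = F2 BC 91 8C.
Offset 9: leading byte 0xEC = 11101100 → 3-byte char #4 = EC 99 8B.
Offset 12: leading byte 0xEF = 11101111 → 3-byte char #5 = EF A7 95.
Leading byte 0xEF = 11101111 matches 1110xxxx → 3-byte sequence.
Byte 1: 0xEF = 11101111, payload 1111 (4 bits).
Byte 2: 0xA7 = 10100111 (10xxxxxx ✓), payload 100111.
Byte 3: 0x95 = 10010101 (10xxxxxx ✓), payload 010101.
Concatenate: 1111100111010101 = 0xF9D5 (16 bits → U+F9D5).

U+F9D5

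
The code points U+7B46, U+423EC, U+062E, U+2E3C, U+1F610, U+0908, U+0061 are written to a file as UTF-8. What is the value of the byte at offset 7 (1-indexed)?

1-indexed offset 7 is 0-indexed offset 6.
U+7B46 → 3-byte form E7 AD 86 at offsets 0–2.
U+423EC → 4-byte form F1 82 8F AC at offsets 3–6.
Offset 6 falls in char 2's range; it's byte 4 of F1 82 8F AC = 0xAC.

0xAC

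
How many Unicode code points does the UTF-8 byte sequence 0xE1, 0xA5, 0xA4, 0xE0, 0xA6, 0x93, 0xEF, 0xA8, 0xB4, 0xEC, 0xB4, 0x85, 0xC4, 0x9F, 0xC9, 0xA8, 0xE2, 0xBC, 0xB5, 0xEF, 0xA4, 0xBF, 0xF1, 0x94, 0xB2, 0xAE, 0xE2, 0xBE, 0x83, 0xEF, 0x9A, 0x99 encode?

11

Byte at offset 0: 0xE1 = 11100001 → 3-byte char (#1). Advance 3.
Byte at offset 3: 0xE0 = 11100000 → 3-byte char (#2). Advance 3.
Byte at offset 6: 0xEF = 11101111 → 3-byte char (#3). Advance 3.
Byte at offset 9: 0xEC = 11101100 → 3-byte char (#4). Advance 3.
Byte at offset 12: 0xC4 = 11000100 → 2-byte char (#5). Advance 2.
Byte at offset 14: 0xC9 = 11001001 → 2-byte char (#6). Advance 2.
Byte at offset 16: 0xE2 = 11100010 → 3-byte char (#7). Advance 3.
Byte at offset 19: 0xEF = 11101111 → 3-byte char (#8). Advance 3.
Byte at offset 22: 0xF1 = 11110001 → 4-byte char (#9). Advance 4.
Byte at offset 26: 0xE2 = 11100010 → 3-byte char (#10). Advance 3.
Byte at offset 29: 0xEF = 11101111 → 3-byte char (#11). Advance 3.
Reached end at offset 32 after 11 code points.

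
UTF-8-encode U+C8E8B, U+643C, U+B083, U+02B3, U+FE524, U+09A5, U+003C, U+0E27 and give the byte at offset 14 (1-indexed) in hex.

1-indexed offset 14 is 0-indexed offset 13.
U+C8E8B → 4-byte form F3 88 BA 8B at offsets 0–3.
U+643C → 3-byte form E6 90 BC at offsets 4–6.
U+B083 → 3-byte form EB 82 83 at offsets 7–9.
U+02B3 → 2-byte form CA B3 at offsets 10–11.
U+FE524 → 4-byte form F3 BE 94 A4 at offsets 12–15.
Offset 13 falls in char 5's range; it's byte 2 of F3 BE 94 A4 = 0xBE.

0xBE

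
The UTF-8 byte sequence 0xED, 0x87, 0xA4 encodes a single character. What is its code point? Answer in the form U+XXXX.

U+D1E4

Leading byte 0xED = 11101101 matches 1110xxxx → 3-byte sequence.
Byte 1: 0xED = 11101101, payload 1101 (4 bits).
Byte 2: 0x87 = 10000111 (10xxxxxx ✓), payload 000111.
Byte 3: 0xA4 = 10100100 (10xxxxxx ✓), payload 100100.
Concatenate: 1101000111100100 = 0xD1E4 (16 bits → U+D1E4).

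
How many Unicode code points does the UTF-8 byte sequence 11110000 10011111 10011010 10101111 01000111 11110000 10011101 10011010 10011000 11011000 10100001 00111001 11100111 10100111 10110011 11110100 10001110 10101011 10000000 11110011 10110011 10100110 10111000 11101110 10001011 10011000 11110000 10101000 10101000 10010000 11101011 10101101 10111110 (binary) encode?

11

Byte at offset 0: 0xF0 = 11110000 → 4-byte char (#1). Advance 4.
Byte at offset 4: 0x47 = 01000111 → 1-byte char (#2). Advance 1.
Byte at offset 5: 0xF0 = 11110000 → 4-byte char (#3). Advance 4.
Byte at offset 9: 0xD8 = 11011000 → 2-byte char (#4). Advance 2.
Byte at offset 11: 0x39 = 00111001 → 1-byte char (#5). Advance 1.
Byte at offset 12: 0xE7 = 11100111 → 3-byte char (#6). Advance 3.
Byte at offset 15: 0xF4 = 11110100 → 4-byte char (#7). Advance 4.
Byte at offset 19: 0xF3 = 11110011 → 4-byte char (#8). Advance 4.
Byte at offset 23: 0xEE = 11101110 → 3-byte char (#9). Advance 3.
Byte at offset 26: 0xF0 = 11110000 → 4-byte char (#10). Advance 4.
Byte at offset 30: 0xEB = 11101011 → 3-byte char (#11). Advance 3.
Reached end at offset 33 after 11 code points.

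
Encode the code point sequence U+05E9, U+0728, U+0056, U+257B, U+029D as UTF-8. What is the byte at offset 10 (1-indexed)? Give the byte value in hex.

1-indexed offset 10 is 0-indexed offset 9.
U+05E9 → 2-byte form D7 A9 at offsets 0–1.
U+0728 → 2-byte form DC A8 at offsets 2–3.
U+0056 → 1-byte form 56 at offsets 4–4.
U+257B → 3-byte form E2 95 BB at offsets 5–7.
U+029D → 2-byte form CA 9D at offsets 8–9.
Offset 9 falls in char 5's range; it's byte 2 of CA 9D = 0x9D.

0x9D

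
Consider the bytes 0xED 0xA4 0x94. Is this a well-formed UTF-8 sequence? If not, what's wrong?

Structurally a 3-byte sequence; payload = 0xD914.
But 0xD914 is in U+D800–U+DFFF, the surrogate range. Surrogates are not Unicode scalar values and are forbidden in UTF-8.

invalid (encodes a surrogate (U+D800–U+DFFF))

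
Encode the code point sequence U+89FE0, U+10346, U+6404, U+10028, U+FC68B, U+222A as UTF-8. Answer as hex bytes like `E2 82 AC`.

F2 89 BF A0 F0 90 8D 86 E6 90 84 F0 90 80 A8 F3 BC 9A 8B E2 88 AA

U+89FE0: 4-byte form → F2 89 BF A0.
U+10346: 4-byte form → F0 90 8D 86.
U+6404: 3-byte form → E6 90 84.
U+10028: 4-byte form → F0 90 80 A8.
U+FC68B: 4-byte form → F3 BC 9A 8B.
U+222A: 3-byte form → E2 88 AA.
Concatenated (22 bytes): F2 89 BF A0 F0 90 8D 86 E6 90 84 F0 90 80 A8 F3 BC 9A 8B E2 88 AA.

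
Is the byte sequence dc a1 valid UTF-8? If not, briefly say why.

valid

Leading byte 0xDC = 11011100 → 2-byte form.
Continuation bytes 0xA1=10100001 all match 10xxxxxx.
Decoded value 0x721 is ≥ 0x80 (shortest form) and not a surrogate.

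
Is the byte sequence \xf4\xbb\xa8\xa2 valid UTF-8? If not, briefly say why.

invalid (encodes a value above U+10FFFF)

Leading byte 0xF4 = 11110100 → 4-byte form.
Payload = 0x13BA22, which exceeds U+10FFFF, the maximum Unicode code point. (Leading bytes F5–FF, or F4 followed by ≥ 0x90, are invalid.)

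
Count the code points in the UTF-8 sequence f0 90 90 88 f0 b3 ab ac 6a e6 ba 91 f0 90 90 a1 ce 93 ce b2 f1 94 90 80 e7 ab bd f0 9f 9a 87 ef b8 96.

Byte at offset 0: 0xF0 = 11110000 → 4-byte char (#1). Advance 4.
Byte at offset 4: 0xF0 = 11110000 → 4-byte char (#2). Advance 4.
Byte at offset 8: 0x6A = 01101010 → 1-byte char (#3). Advance 1.
Byte at offset 9: 0xE6 = 11100110 → 3-byte char (#4). Advance 3.
Byte at offset 12: 0xF0 = 11110000 → 4-byte char (#5). Advance 4.
Byte at offset 16: 0xCE = 11001110 → 2-byte char (#6). Advance 2.
Byte at offset 18: 0xCE = 11001110 → 2-byte char (#7). Advance 2.
Byte at offset 20: 0xF1 = 11110001 → 4-byte char (#8). Advance 4.
Byte at offset 24: 0xE7 = 11100111 → 3-byte char (#9). Advance 3.
Byte at offset 27: 0xF0 = 11110000 → 4-byte char (#10). Advance 4.
Byte at offset 31: 0xEF = 11101111 → 3-byte char (#11). Advance 3.
Reached end at offset 34 after 11 code points.

11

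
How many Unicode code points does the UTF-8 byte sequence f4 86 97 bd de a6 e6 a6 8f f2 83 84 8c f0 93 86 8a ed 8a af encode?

Byte at offset 0: 0xF4 = 11110100 → 4-byte char (#1). Advance 4.
Byte at offset 4: 0xDE = 11011110 → 2-byte char (#2). Advance 2.
Byte at offset 6: 0xE6 = 11100110 → 3-byte char (#3). Advance 3.
Byte at offset 9: 0xF2 = 11110010 → 4-byte char (#4). Advance 4.
Byte at offset 13: 0xF0 = 11110000 → 4-byte char (#5). Advance 4.
Byte at offset 17: 0xED = 11101101 → 3-byte char (#6). Advance 3.
Reached end at offset 20 after 6 code points.

6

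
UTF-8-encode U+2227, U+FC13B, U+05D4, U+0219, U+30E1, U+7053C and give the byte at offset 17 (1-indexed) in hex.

0x94

1-indexed offset 17 is 0-indexed offset 16.
U+2227 → 3-byte form E2 88 A7 at offsets 0–2.
U+FC13B → 4-byte form F3 BC 84 BB at offsets 3–6.
U+05D4 → 2-byte form D7 94 at offsets 7–8.
U+0219 → 2-byte form C8 99 at offsets 9–10.
U+30E1 → 3-byte form E3 83 A1 at offsets 11–13.
U+7053C → 4-byte form F1 B0 94 BC at offsets 14–17.
Offset 16 falls in char 6's range; it's byte 3 of F1 B0 94 BC = 0x94.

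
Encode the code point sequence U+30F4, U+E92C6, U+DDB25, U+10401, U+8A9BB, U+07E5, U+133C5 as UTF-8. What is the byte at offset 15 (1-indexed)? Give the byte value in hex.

1-indexed offset 15 is 0-indexed offset 14.
U+30F4 → 3-byte form E3 83 B4 at offsets 0–2.
U+E92C6 → 4-byte form F3 A9 8B 86 at offsets 3–6.
U+DDB25 → 4-byte form F3 9D AC A5 at offsets 7–10.
U+10401 → 4-byte form F0 90 90 81 at offsets 11–14.
Offset 14 falls in char 4's range; it's byte 4 of F0 90 90 81 = 0x81.

0x81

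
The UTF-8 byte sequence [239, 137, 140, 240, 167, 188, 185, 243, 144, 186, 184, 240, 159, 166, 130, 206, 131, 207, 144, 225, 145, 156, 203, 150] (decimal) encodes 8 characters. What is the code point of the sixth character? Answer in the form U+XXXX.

Offset 0: leading byte 0xEF = 11101111 → 3-byte char #1 = EF 89 8C.
Offset 3: leading byte 0xF0 = 11110000 → 4-byte char #2 = F0 A7 BC B9.
Offset 7: leading byte 0xF3 = 11110011 → 4-byte char #3 = F3 90 BA B8.
Offset 11: leading byte 0xF0 = 11110000 → 4-byte char #4 = F0 9F A6 82.
Offset 15: leading byte 0xCE = 11001110 → 2-byte char #5 = CE 83.
Offset 17: leading byte 0xCF = 11001111 → 2-byte char #6 = CF 90.
Leading byte 0xCF = 11001111 matches 110xxxxx → 2-byte sequence.
Byte 1: 0xCF = 11001111, payload 01111 (5 bits).
Byte 2: 0x90 = 10010000 (10xxxxxx ✓), payload 010000.
Concatenate: 01111010000 = 0x3D0 (11 bits → U+03D0).

U+03D0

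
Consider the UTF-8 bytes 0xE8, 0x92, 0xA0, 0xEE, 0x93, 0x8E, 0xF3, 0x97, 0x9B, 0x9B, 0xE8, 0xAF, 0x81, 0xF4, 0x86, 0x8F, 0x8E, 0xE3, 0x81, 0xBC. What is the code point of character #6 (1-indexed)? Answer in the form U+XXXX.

U+307C

Offset 0: leading byte 0xE8 = 11101000 → 3-byte char #1 = E8 92 A0.
Offset 3: leading byte 0xEE = 11101110 → 3-byte char #2 = EE 93 8E.
Offset 6: leading byte 0xF3 = 11110011 → 4-byte char #3 = F3 97 9B 9B.
Offset 10: leading byte 0xE8 = 11101000 → 3-byte char #4 = E8 AF 81.
Offset 13: leading byte 0xF4 = 11110100 → 4-byte char #5 = F4 86 8F 8E.
Offset 17: leading byte 0xE3 = 11100011 → 3-byte char #6 = E3 81 BC.
Leading byte 0xE3 = 11100011 matches 1110xxxx → 3-byte sequence.
Byte 1: 0xE3 = 11100011, payload 0011 (4 bits).
Byte 2: 0x81 = 10000001 (10xxxxxx ✓), payload 000001.
Byte 3: 0xBC = 10111100 (10xxxxxx ✓), payload 111100.
Concatenate: 0011000001111100 = 0x307C (16 bits → U+307C).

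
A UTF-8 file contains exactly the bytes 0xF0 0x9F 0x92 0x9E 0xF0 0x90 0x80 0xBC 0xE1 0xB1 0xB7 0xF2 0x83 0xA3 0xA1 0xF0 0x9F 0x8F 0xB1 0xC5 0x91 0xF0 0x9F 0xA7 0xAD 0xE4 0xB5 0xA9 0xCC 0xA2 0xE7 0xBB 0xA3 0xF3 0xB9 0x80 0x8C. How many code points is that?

11

Byte at offset 0: 0xF0 = 11110000 → 4-byte char (#1). Advance 4.
Byte at offset 4: 0xF0 = 11110000 → 4-byte char (#2). Advance 4.
Byte at offset 8: 0xE1 = 11100001 → 3-byte char (#3). Advance 3.
Byte at offset 11: 0xF2 = 11110010 → 4-byte char (#4). Advance 4.
Byte at offset 15: 0xF0 = 11110000 → 4-byte char (#5). Advance 4.
Byte at offset 19: 0xC5 = 11000101 → 2-byte char (#6). Advance 2.
Byte at offset 21: 0xF0 = 11110000 → 4-byte char (#7). Advance 4.
Byte at offset 25: 0xE4 = 11100100 → 3-byte char (#8). Advance 3.
Byte at offset 28: 0xCC = 11001100 → 2-byte char (#9). Advance 2.
Byte at offset 30: 0xE7 = 11100111 → 3-byte char (#10). Advance 3.
Byte at offset 33: 0xF3 = 11110011 → 4-byte char (#11). Advance 4.
Reached end at offset 37 after 11 code points.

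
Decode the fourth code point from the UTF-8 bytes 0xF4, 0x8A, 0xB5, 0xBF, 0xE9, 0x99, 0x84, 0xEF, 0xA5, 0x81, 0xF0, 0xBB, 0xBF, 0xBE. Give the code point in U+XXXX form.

Offset 0: leading byte 0xF4 = 11110100 → 4-byte char #1 = F4 8A B5 BF.
Offset 4: leading byte 0xE9 = 11101001 → 3-byte char #2 = E9 99 84.
Offset 7: leading byte 0xEF = 11101111 → 3-byte char #3 = EF A5 81.
Offset 10: leading byte 0xF0 = 11110000 → 4-byte char #4 = F0 BB BF BE.
Leading byte 0xF0 = 11110000 matches 11110xxx → 4-byte sequence.
Byte 1: 0xF0 = 11110000, payload 000 (3 bits).
Byte 2: 0xBB = 10111011 (10xxxxxx ✓), payload 111011.
Byte 3: 0xBF = 10111111 (10xxxxxx ✓), payload 111111.
Byte 4: 0xBE = 10111110 (10xxxxxx ✓), payload 111110.
Concatenate: 000111011111111111110 = 0x3BFFE (21 bits → U+3BFFE).

U+3BFFE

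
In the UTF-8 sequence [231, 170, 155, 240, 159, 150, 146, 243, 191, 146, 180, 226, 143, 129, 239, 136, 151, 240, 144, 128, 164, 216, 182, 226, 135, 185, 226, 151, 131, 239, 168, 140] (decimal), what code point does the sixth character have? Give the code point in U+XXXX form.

U+10024

Offset 0: leading byte 0xE7 = 11100111 → 3-byte char #1 = E7 AA 9B.
Offset 3: leading byte 0xF0 = 11110000 → 4-byte char #2 = F0 9F 96 92.
Offset 7: leading byte 0xF3 = 11110011 → 4-byte char #3 = F3 BF 92 B4.
Offset 11: leading byte 0xE2 = 11100010 → 3-byte char #4 = E2 8F 81.
Offset 14: leading byte 0xEF = 11101111 → 3-byte char #5 = EF 88 97.
Offset 17: leading byte 0xF0 = 11110000 → 4-byte char #6 = F0 90 80 A4.
Leading byte 0xF0 = 11110000 matches 11110xxx → 4-byte sequence.
Byte 1: 0xF0 = 11110000, payload 000 (3 bits).
Byte 2: 0x90 = 10010000 (10xxxxxx ✓), payload 010000.
Byte 3: 0x80 = 10000000 (10xxxxxx ✓), payload 000000.
Byte 4: 0xA4 = 10100100 (10xxxxxx ✓), payload 100100.
Concatenate: 000010000000000100100 = 0x10024 (21 bits → U+10024).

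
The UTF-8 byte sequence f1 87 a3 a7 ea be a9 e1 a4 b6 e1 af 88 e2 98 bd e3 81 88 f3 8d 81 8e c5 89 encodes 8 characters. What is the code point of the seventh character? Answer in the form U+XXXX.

U+CD04E

Offset 0: leading byte 0xF1 = 11110001 → 4-byte char #1 = F1 87 A3 A7.
Offset 4: leading byte 0xEA = 11101010 → 3-byte char #2 = EA BE A9.
Offset 7: leading byte 0xE1 = 11100001 → 3-byte char #3 = E1 A4 B6.
Offset 10: leading byte 0xE1 = 11100001 → 3-byte char #4 = E1 AF 88.
Offset 13: leading byte 0xE2 = 11100010 → 3-byte char #5 = E2 98 BD.
Offset 16: leading byte 0xE3 = 11100011 → 3-byte char #6 = E3 81 88.
Offset 19: leading byte 0xF3 = 11110011 → 4-byte char #7 = F3 8D 81 8E.
Leading byte 0xF3 = 11110011 matches 11110xxx → 4-byte sequence.
Byte 1: 0xF3 = 11110011, payload 011 (3 bits).
Byte 2: 0x8D = 10001101 (10xxxxxx ✓), payload 001101.
Byte 3: 0x81 = 10000001 (10xxxxxx ✓), payload 000001.
Byte 4: 0x8E = 10001110 (10xxxxxx ✓), payload 001110.
Concatenate: 011001101000001001110 = 0xCD04E (21 bits → U+CD04E).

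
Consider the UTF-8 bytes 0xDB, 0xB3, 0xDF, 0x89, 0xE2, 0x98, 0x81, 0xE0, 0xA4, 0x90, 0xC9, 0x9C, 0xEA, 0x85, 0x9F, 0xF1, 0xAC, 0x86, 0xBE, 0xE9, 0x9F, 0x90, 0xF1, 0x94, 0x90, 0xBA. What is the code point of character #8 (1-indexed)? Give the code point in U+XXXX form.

U+97D0

Offset 0: leading byte 0xDB = 11011011 → 2-byte char #1 = DB B3.
Offset 2: leading byte 0xDF = 11011111 → 2-byte char #2 = DF 89.
Offset 4: leading byte 0xE2 = 11100010 → 3-byte char #3 = E2 98 81.
Offset 7: leading byte 0xE0 = 11100000 → 3-byte char #4 = E0 A4 90.
Offset 10: leading byte 0xC9 = 11001001 → 2-byte char #5 = C9 9C.
Offset 12: leading byte 0xEA = 11101010 → 3-byte char #6 = EA 85 9F.
Offset 15: leading byte 0xF1 = 11110001 → 4-byte char #7 = F1 AC 86 BE.
Offset 19: leading byte 0xE9 = 11101001 → 3-byte char #8 = E9 9F 90.
Leading byte 0xE9 = 11101001 matches 1110xxxx → 3-byte sequence.
Byte 1: 0xE9 = 11101001, payload 1001 (4 bits).
Byte 2: 0x9F = 10011111 (10xxxxxx ✓), payload 011111.
Byte 3: 0x90 = 10010000 (10xxxxxx ✓), payload 010000.
Concatenate: 1001011111010000 = 0x97D0 (16 bits → U+97D0).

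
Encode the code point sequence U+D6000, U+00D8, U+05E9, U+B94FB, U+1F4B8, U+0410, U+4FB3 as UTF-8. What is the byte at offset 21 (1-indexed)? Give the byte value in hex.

1-indexed offset 21 is 0-indexed offset 20.
U+D6000 → 4-byte form F3 96 80 80 at offsets 0–3.
U+00D8 → 2-byte form C3 98 at offsets 4–5.
U+05E9 → 2-byte form D7 A9 at offsets 6–7.
U+B94FB → 4-byte form F2 B9 93 BB at offsets 8–11.
U+1F4B8 → 4-byte form F0 9F 92 B8 at offsets 12–15.
U+0410 → 2-byte form D0 90 at offsets 16–17.
U+4FB3 → 3-byte form E4 BE B3 at offsets 18–20.
Offset 20 falls in char 7's range; it's byte 3 of E4 BE B3 = 0xB3.

0xB3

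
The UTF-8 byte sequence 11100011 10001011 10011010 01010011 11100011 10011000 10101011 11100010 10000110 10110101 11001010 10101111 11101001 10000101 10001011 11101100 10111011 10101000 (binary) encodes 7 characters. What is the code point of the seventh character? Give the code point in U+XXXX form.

U+CEE8

Offset 0: leading byte 0xE3 = 11100011 → 3-byte char #1 = E3 8B 9A.
Offset 3: leading byte 0x53 = 01010011 → 1-byte char #2 = 53.
Offset 4: leading byte 0xE3 = 11100011 → 3-byte char #3 = E3 98 AB.
Offset 7: leading byte 0xE2 = 11100010 → 3-byte char #4 = E2 86 B5.
Offset 10: leading byte 0xCA = 11001010 → 2-byte char #5 = CA AF.
Offset 12: leading byte 0xE9 = 11101001 → 3-byte char #6 = E9 85 8B.
Offset 15: leading byte 0xEC = 11101100 → 3-byte char #7 = EC BB A8.
Leading byte 0xEC = 11101100 matches 1110xxxx → 3-byte sequence.
Byte 1: 0xEC = 11101100, payload 1100 (4 bits).
Byte 2: 0xBB = 10111011 (10xxxxxx ✓), payload 111011.
Byte 3: 0xA8 = 10101000 (10xxxxxx ✓), payload 101000.
Concatenate: 1100111011101000 = 0xCEE8 (16 bits → U+CEE8).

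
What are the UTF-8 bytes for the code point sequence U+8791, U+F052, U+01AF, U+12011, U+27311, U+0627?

E8 9E 91 EF 81 92 C6 AF F0 92 80 91 F0 A7 8C 91 D8 A7

U+8791: 3-byte form → E8 9E 91.
U+F052: 3-byte form → EF 81 92.
U+01AF: 2-byte form → C6 AF.
U+12011: 4-byte form → F0 92 80 91.
U+27311: 4-byte form → F0 A7 8C 91.
U+0627: 2-byte form → D8 A7.
Concatenated (18 bytes): E8 9E 91 EF 81 92 C6 AF F0 92 80 91 F0 A7 8C 91 D8 A7.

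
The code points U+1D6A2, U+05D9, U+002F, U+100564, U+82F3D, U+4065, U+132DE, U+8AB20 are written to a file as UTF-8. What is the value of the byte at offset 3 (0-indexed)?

U+1D6A2 → 4-byte form F0 9D 9A A2 at offsets 0–3.
Offset 3 falls in char 1's range; it's byte 4 of F0 9D 9A A2 = 0xA2.

0xA2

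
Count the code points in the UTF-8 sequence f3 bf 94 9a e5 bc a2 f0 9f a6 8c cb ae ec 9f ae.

5

Byte at offset 0: 0xF3 = 11110011 → 4-byte char (#1). Advance 4.
Byte at offset 4: 0xE5 = 11100101 → 3-byte char (#2). Advance 3.
Byte at offset 7: 0xF0 = 11110000 → 4-byte char (#3). Advance 4.
Byte at offset 11: 0xCB = 11001011 → 2-byte char (#4). Advance 2.
Byte at offset 13: 0xEC = 11101100 → 3-byte char (#5). Advance 3.
Reached end at offset 16 after 5 code points.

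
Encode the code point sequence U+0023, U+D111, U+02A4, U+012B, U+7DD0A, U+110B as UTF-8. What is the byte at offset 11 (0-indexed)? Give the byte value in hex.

0x8A

U+0023 → 1-byte form 23 at offsets 0–0.
U+D111 → 3-byte form ED 84 91 at offsets 1–3.
U+02A4 → 2-byte form CA A4 at offsets 4–5.
U+012B → 2-byte form C4 AB at offsets 6–7.
U+7DD0A → 4-byte form F1 BD B4 8A at offsets 8–11.
Offset 11 falls in char 5's range; it's byte 4 of F1 BD B4 8A = 0x8A.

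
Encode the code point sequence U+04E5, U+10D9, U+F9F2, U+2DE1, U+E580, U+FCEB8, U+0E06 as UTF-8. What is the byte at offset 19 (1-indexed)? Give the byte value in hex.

1-indexed offset 19 is 0-indexed offset 18.
U+04E5 → 2-byte form D3 A5 at offsets 0–1.
U+10D9 → 3-byte form E1 83 99 at offsets 2–4.
U+F9F2 → 3-byte form EF A7 B2 at offsets 5–7.
U+2DE1 → 3-byte form E2 B7 A1 at offsets 8–10.
U+E580 → 3-byte form EE 96 80 at offsets 11–13.
U+FCEB8 → 4-byte form F3 BC BA B8 at offsets 14–17.
U+0E06 → 3-byte form E0 B8 86 at offsets 18–20.
Offset 18 falls in char 7's range; it's byte 1 of E0 B8 86 = 0xE0.

0xE0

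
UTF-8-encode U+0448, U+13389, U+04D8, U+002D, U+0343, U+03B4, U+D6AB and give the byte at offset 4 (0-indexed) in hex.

U+0448 → 2-byte form D1 88 at offsets 0–1.
U+13389 → 4-byte form F0 93 8E 89 at offsets 2–5.
Offset 4 falls in char 2's range; it's byte 3 of F0 93 8E 89 = 0x8E.

0x8E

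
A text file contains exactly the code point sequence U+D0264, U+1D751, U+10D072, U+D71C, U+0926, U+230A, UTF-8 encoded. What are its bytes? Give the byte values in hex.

U+D0264: 4-byte form → F3 90 89 A4.
U+1D751: 4-byte form → F0 9D 9D 91.
U+10D072: 4-byte form → F4 8D 81 B2.
U+D71C: 3-byte form → ED 9C 9C.
U+0926: 3-byte form → E0 A4 A6.
U+230A: 3-byte form → E2 8C 8A.
Concatenated (21 bytes): F3 90 89 A4 F0 9D 9D 91 F4 8D 81 B2 ED 9C 9C E0 A4 A6 E2 8C 8A.

F3 90 89 A4 F0 9D 9D 91 F4 8D 81 B2 ED 9C 9C E0 A4 A6 E2 8C 8A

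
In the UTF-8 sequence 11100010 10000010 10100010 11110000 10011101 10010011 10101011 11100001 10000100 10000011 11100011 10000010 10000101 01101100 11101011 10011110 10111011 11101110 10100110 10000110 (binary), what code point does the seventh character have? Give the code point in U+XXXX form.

Offset 0: leading byte 0xE2 = 11100010 → 3-byte char #1 = E2 82 A2.
Offset 3: leading byte 0xF0 = 11110000 → 4-byte char #2 = F0 9D 93 AB.
Offset 7: leading byte 0xE1 = 11100001 → 3-byte char #3 = E1 84 83.
Offset 10: leading byte 0xE3 = 11100011 → 3-byte char #4 = E3 82 85.
Offset 13: leading byte 0x6C = 01101100 → 1-byte char #5 = 6C.
Offset 14: leading byte 0xEB = 11101011 → 3-byte char #6 = EB 9E BB.
Offset 17: leading byte 0xEE = 11101110 → 3-byte char #7 = EE A6 86.
Leading byte 0xEE = 11101110 matches 1110xxxx → 3-byte sequence.
Byte 1: 0xEE = 11101110, payload 1110 (4 bits).
Byte 2: 0xA6 = 10100110 (10xxxxxx ✓), payload 100110.
Byte 3: 0x86 = 10000110 (10xxxxxx ✓), payload 000110.
Concatenate: 1110100110000110 = 0xE986 (16 bits → U+E986).

U+E986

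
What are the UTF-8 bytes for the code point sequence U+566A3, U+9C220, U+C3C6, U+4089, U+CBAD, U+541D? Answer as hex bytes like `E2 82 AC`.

U+566A3: 4-byte form → F1 96 9A A3.
U+9C220: 4-byte form → F2 9C 88 A0.
U+C3C6: 3-byte form → EC 8F 86.
U+4089: 3-byte form → E4 82 89.
U+CBAD: 3-byte form → EC AE AD.
U+541D: 3-byte form → E5 90 9D.
Concatenated (20 bytes): F1 96 9A A3 F2 9C 88 A0 EC 8F 86 E4 82 89 EC AE AD E5 90 9D.

F1 96 9A A3 F2 9C 88 A0 EC 8F 86 E4 82 89 EC AE AD E5 90 9D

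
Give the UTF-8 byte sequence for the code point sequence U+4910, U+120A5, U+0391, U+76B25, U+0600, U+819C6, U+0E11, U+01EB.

U+4910: 3-byte form → E4 A4 90.
U+120A5: 4-byte form → F0 92 82 A5.
U+0391: 2-byte form → CE 91.
U+76B25: 4-byte form → F1 B6 AC A5.
U+0600: 2-byte form → D8 80.
U+819C6: 4-byte form → F2 81 A7 86.
U+0E11: 3-byte form → E0 B8 91.
U+01EB: 2-byte form → C7 AB.
Concatenated (24 bytes): E4 A4 90 F0 92 82 A5 CE 91 F1 B6 AC A5 D8 80 F2 81 A7 86 E0 B8 91 C7 AB.

E4 A4 90 F0 92 82 A5 CE 91 F1 B6 AC A5 D8 80 F2 81 A7 86 E0 B8 91 C7 AB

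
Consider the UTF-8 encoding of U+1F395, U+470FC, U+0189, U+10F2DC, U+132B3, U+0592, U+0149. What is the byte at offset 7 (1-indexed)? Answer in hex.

0x83

1-indexed offset 7 is 0-indexed offset 6.
U+1F395 → 4-byte form F0 9F 8E 95 at offsets 0–3.
U+470FC → 4-byte form F1 87 83 BC at offsets 4–7.
Offset 6 falls in char 2's range; it's byte 3 of F1 87 83 BC = 0x83.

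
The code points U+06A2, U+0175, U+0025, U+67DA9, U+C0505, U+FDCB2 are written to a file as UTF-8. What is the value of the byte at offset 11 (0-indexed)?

U+06A2 → 2-byte form DA A2 at offsets 0–1.
U+0175 → 2-byte form C5 B5 at offsets 2–3.
U+0025 → 1-byte form 25 at offsets 4–4.
U+67DA9 → 4-byte form F1 A7 B6 A9 at offsets 5–8.
U+C0505 → 4-byte form F3 80 94 85 at offsets 9–12.
Offset 11 falls in char 5's range; it's byte 3 of F3 80 94 85 = 0x94.

0x94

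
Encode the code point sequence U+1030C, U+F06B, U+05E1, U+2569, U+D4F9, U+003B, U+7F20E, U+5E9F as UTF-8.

U+1030C: 4-byte form → F0 90 8C 8C.
U+F06B: 3-byte form → EF 81 AB.
U+05E1: 2-byte form → D7 A1.
U+2569: 3-byte form → E2 95 A9.
U+D4F9: 3-byte form → ED 93 B9.
U+003B: 1-byte form → 3B.
U+7F20E: 4-byte form → F1 BF 88 8E.
U+5E9F: 3-byte form → E5 BA 9F.
Concatenated (23 bytes): F0 90 8C 8C EF 81 AB D7 A1 E2 95 A9 ED 93 B9 3B F1 BF 88 8E E5 BA 9F.

F0 90 8C 8C EF 81 AB D7 A1 E2 95 A9 ED 93 B9 3B F1 BF 88 8E E5 BA 9F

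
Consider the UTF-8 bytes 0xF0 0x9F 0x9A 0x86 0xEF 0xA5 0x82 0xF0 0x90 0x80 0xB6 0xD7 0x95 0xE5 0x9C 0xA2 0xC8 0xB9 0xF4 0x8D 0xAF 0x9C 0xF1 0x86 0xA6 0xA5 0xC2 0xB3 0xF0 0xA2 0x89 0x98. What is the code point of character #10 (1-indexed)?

U+22258

Offset 0: leading byte 0xF0 = 11110000 → 4-byte char #1 = F0 9F 9A 86.
Offset 4: leading byte 0xEF = 11101111 → 3-byte char #2 = EF A5 82.
Offset 7: leading byte 0xF0 = 11110000 → 4-byte char #3 = F0 90 80 B6.
Offset 11: leading byte 0xD7 = 11010111 → 2-byte char #4 = D7 95.
Offset 13: leading byte 0xE5 = 11100101 → 3-byte char #5 = E5 9C A2.
Offset 16: leading byte 0xC8 = 11001000 → 2-byte char #6 = C8 B9.
Offset 18: leading byte 0xF4 = 11110100 → 4-byte char #7 = F4 8D AF 9C.
Offset 22: leading byte 0xF1 = 11110001 → 4-byte char #8 = F1 86 A6 A5.
Offset 26: leading byte 0xC2 = 11000010 → 2-byte char #9 = C2 B3.
Offset 28: leading byte 0xF0 = 11110000 → 4-byte char #10 = F0 A2 89 98.
Leading byte 0xF0 = 11110000 matches 11110xxx → 4-byte sequence.
Byte 1: 0xF0 = 11110000, payload 000 (3 bits).
Byte 2: 0xA2 = 10100010 (10xxxxxx ✓), payload 100010.
Byte 3: 0x89 = 10001001 (10xxxxxx ✓), payload 001001.
Byte 4: 0x98 = 10011000 (10xxxxxx ✓), payload 011000.
Concatenate: 000100010001001011000 = 0x22258 (21 bits → U+22258).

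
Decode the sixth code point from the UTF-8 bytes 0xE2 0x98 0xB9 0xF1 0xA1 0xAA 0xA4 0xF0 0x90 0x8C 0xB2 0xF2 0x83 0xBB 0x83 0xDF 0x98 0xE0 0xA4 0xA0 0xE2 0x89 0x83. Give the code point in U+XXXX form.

Offset 0: leading byte 0xE2 = 11100010 → 3-byte char #1 = E2 98 B9.
Offset 3: leading byte 0xF1 = 11110001 → 4-byte char #2 = F1 A1 AA A4.
Offset 7: leading byte 0xF0 = 11110000 → 4-byte char #3 = F0 90 8C B2.
Offset 11: leading byte 0xF2 = 11110010 → 4-byte char #4 = F2 83 BB 83.
Offset 15: leading byte 0xDF = 11011111 → 2-byte char #5 = DF 98.
Offset 17: leading byte 0xE0 = 11100000 → 3-byte char #6 = E0 A4 A0.
Leading byte 0xE0 = 11100000 matches 1110xxxx → 3-byte sequence.
Byte 1: 0xE0 = 11100000, payload 0000 (4 bits).
Byte 2: 0xA4 = 10100100 (10xxxxxx ✓), payload 100100.
Byte 3: 0xA0 = 10100000 (10xxxxxx ✓), payload 100000.
Concatenate: 0000100100100000 = 0x920 (16 bits → U+0920).

U+0920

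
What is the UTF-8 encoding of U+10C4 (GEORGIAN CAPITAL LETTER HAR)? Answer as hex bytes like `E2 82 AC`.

U+10C4 = 0x10C4 = 4292 decimal. In range U+0800–U+FFFF → 3-byte form: 1110xxxx 10xxxxxx 10xxxxxx.
Binary (16 bits): 0001000011000100.
Split 4+6+6: 0001 | 000011 | 000100.
Byte 1: 11100001 = 0xE1.
Byte 2: 10000011 = 0x83.
Byte 3: 10000100 = 0x84.

E1 83 84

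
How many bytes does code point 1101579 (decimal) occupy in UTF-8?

U+10CF0B = 0x10CF0B. UTF-8 uses 1 byte below 0x80, 2 below 0x800, 3 below 0x10000, 4 up to 0x10FFFF. 0x10CF0B is in U+10000–U+10FFFF → 4 bytes.

4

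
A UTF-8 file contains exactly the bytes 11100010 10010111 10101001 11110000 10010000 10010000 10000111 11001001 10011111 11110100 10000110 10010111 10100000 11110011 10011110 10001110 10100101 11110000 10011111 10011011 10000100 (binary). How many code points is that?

6

Byte at offset 0: 0xE2 = 11100010 → 3-byte char (#1). Advance 3.
Byte at offset 3: 0xF0 = 11110000 → 4-byte char (#2). Advance 4.
Byte at offset 7: 0xC9 = 11001001 → 2-byte char (#3). Advance 2.
Byte at offset 9: 0xF4 = 11110100 → 4-byte char (#4). Advance 4.
Byte at offset 13: 0xF3 = 11110011 → 4-byte char (#5). Advance 4.
Byte at offset 17: 0xF0 = 11110000 → 4-byte char (#6). Advance 4.
Reached end at offset 21 after 6 code points.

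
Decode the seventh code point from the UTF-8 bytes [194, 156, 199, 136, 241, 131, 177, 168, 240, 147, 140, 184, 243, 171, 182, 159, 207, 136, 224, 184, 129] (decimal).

U+0E01

Offset 0: leading byte 0xC2 = 11000010 → 2-byte char #1 = C2 9C.
Offset 2: leading byte 0xC7 = 11000111 → 2-byte char #2 = C7 88.
Offset 4: leading byte 0xF1 = 11110001 → 4-byte char #3 = F1 83 B1 A8.
Offset 8: leading byte 0xF0 = 11110000 → 4-byte char #4 = F0 93 8C B8.
Offset 12: leading byte 0xF3 = 11110011 → 4-byte char #5 = F3 AB B6 9F.
Offset 16: leading byte 0xCF = 11001111 → 2-byte char #6 = CF 88.
Offset 18: leading byte 0xE0 = 11100000 → 3-byte char #7 = E0 B8 81.
Leading byte 0xE0 = 11100000 matches 1110xxxx → 3-byte sequence.
Byte 1: 0xE0 = 11100000, payload 0000 (4 bits).
Byte 2: 0xB8 = 10111000 (10xxxxxx ✓), payload 111000.
Byte 3: 0x81 = 10000001 (10xxxxxx ✓), payload 000001.
Concatenate: 0000111000000001 = 0xE01 (16 bits → U+0E01).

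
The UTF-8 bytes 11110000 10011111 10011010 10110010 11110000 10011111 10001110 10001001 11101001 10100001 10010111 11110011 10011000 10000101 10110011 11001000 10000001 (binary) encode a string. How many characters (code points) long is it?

5

Byte at offset 0: 0xF0 = 11110000 → 4-byte char (#1). Advance 4.
Byte at offset 4: 0xF0 = 11110000 → 4-byte char (#2). Advance 4.
Byte at offset 8: 0xE9 = 11101001 → 3-byte char (#3). Advance 3.
Byte at offset 11: 0xF3 = 11110011 → 4-byte char (#4). Advance 4.
Byte at offset 15: 0xC8 = 11001000 → 2-byte char (#5). Advance 2.
Reached end at offset 17 after 5 code points.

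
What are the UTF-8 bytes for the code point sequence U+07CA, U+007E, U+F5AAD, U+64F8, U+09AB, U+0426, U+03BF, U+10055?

DF 8A 7E F3 B5 AA AD E6 93 B8 E0 A6 AB D0 A6 CE BF F0 90 81 95

U+07CA: 2-byte form → DF 8A.
U+007E: 1-byte form → 7E.
U+F5AAD: 4-byte form → F3 B5 AA AD.
U+64F8: 3-byte form → E6 93 B8.
U+09AB: 3-byte form → E0 A6 AB.
U+0426: 2-byte form → D0 A6.
U+03BF: 2-byte form → CE BF.
U+10055: 4-byte form → F0 90 81 95.
Concatenated (21 bytes): DF 8A 7E F3 B5 AA AD E6 93 B8 E0 A6 AB D0 A6 CE BF F0 90 81 95.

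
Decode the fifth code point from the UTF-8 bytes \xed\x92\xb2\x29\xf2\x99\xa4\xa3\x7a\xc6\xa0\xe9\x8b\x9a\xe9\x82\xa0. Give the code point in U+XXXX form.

U+01A0

Offset 0: leading byte 0xED = 11101101 → 3-byte char #1 = ED 92 B2.
Offset 3: leading byte 0x29 = 00101001 → 1-byte char #2 = 29.
Offset 4: leading byte 0xF2 = 11110010 → 4-byte char #3 = F2 99 A4 A3.
Offset 8: leading byte 0x7A = 01111010 → 1-byte char #4 = 7A.
Offset 9: leading byte 0xC6 = 11000110 → 2-byte char #5 = C6 A0.
Leading byte 0xC6 = 11000110 matches 110xxxxx → 2-byte sequence.
Byte 1: 0xC6 = 11000110, payload 00110 (5 bits).
Byte 2: 0xA0 = 10100000 (10xxxxxx ✓), payload 100000.
Concatenate: 00110100000 = 0x1A0 (11 bits → U+01A0).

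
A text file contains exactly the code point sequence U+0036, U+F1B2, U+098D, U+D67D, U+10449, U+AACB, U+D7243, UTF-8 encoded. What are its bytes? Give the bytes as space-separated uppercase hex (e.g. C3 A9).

U+0036: 1-byte form → 36.
U+F1B2: 3-byte form → EF 86 B2.
U+098D: 3-byte form → E0 A6 8D.
U+D67D: 3-byte form → ED 99 BD.
U+10449: 4-byte form → F0 90 91 89.
U+AACB: 3-byte form → EA AB 8B.
U+D7243: 4-byte form → F3 97 89 83.
Concatenated (21 bytes): 36 EF 86 B2 E0 A6 8D ED 99 BD F0 90 91 89 EA AB 8B F3 97 89 83.

36 EF 86 B2 E0 A6 8D ED 99 BD F0 90 91 89 EA AB 8B F3 97 89 83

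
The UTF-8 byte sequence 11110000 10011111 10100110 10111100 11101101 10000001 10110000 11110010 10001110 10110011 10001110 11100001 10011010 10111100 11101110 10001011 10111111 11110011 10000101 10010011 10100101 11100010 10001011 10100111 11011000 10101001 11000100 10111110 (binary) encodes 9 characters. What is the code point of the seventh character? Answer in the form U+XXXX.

U+22E7

Offset 0: leading byte 0xF0 = 11110000 → 4-byte char #1 = F0 9F A6 BC.
Offset 4: leading byte 0xED = 11101101 → 3-byte char #2 = ED 81 B0.
Offset 7: leading byte 0xF2 = 11110010 → 4-byte char #3 = F2 8E B3 8E.
Offset 11: leading byte 0xE1 = 11100001 → 3-byte char #4 = E1 9A BC.
Offset 14: leading byte 0xEE = 11101110 → 3-byte char #5 = EE 8B BF.
Offset 17: leading byte 0xF3 = 11110011 → 4-byte char #6 = F3 85 93 A5.
Offset 21: leading byte 0xE2 = 11100010 → 3-byte char #7 = E2 8B A7.
Leading byte 0xE2 = 11100010 matches 1110xxxx → 3-byte sequence.
Byte 1: 0xE2 = 11100010, payload 0010 (4 bits).
Byte 2: 0x8B = 10001011 (10xxxxxx ✓), payload 001011.
Byte 3: 0xA7 = 10100111 (10xxxxxx ✓), payload 100111.
Concatenate: 0010001011100111 = 0x22E7 (16 bits → U+22E7).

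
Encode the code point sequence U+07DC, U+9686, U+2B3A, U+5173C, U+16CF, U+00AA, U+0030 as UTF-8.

DF 9C E9 9A 86 E2 AC BA F1 91 9C BC E1 9B 8F C2 AA 30

U+07DC: 2-byte form → DF 9C.
U+9686: 3-byte form → E9 9A 86.
U+2B3A: 3-byte form → E2 AC BA.
U+5173C: 4-byte form → F1 91 9C BC.
U+16CF: 3-byte form → E1 9B 8F.
U+00AA: 2-byte form → C2 AA.
U+0030: 1-byte form → 30.
Concatenated (18 bytes): DF 9C E9 9A 86 E2 AC BA F1 91 9C BC E1 9B 8F C2 AA 30.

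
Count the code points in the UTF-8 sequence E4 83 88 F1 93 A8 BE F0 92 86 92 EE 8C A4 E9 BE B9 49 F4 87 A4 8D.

7

Byte at offset 0: 0xE4 = 11100100 → 3-byte char (#1). Advance 3.
Byte at offset 3: 0xF1 = 11110001 → 4-byte char (#2). Advance 4.
Byte at offset 7: 0xF0 = 11110000 → 4-byte char (#3). Advance 4.
Byte at offset 11: 0xEE = 11101110 → 3-byte char (#4). Advance 3.
Byte at offset 14: 0xE9 = 11101001 → 3-byte char (#5). Advance 3.
Byte at offset 17: 0x49 = 01001001 → 1-byte char (#6). Advance 1.
Byte at offset 18: 0xF4 = 11110100 → 4-byte char (#7). Advance 4.
Reached end at offset 22 after 7 code points.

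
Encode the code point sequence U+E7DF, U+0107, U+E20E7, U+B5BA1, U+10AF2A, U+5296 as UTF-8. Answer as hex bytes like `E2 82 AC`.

U+E7DF: 3-byte form → EE 9F 9F.
U+0107: 2-byte form → C4 87.
U+E20E7: 4-byte form → F3 A2 83 A7.
U+B5BA1: 4-byte form → F2 B5 AE A1.
U+10AF2A: 4-byte form → F4 8A BC AA.
U+5296: 3-byte form → E5 8A 96.
Concatenated (20 bytes): EE 9F 9F C4 87 F3 A2 83 A7 F2 B5 AE A1 F4 8A BC AA E5 8A 96.

EE 9F 9F C4 87 F3 A2 83 A7 F2 B5 AE A1 F4 8A BC AA E5 8A 96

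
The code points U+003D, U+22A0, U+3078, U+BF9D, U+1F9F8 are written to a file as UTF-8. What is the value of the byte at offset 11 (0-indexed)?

0x9F

U+003D → 1-byte form 3D at offsets 0–0.
U+22A0 → 3-byte form E2 8A A0 at offsets 1–3.
U+3078 → 3-byte form E3 81 B8 at offsets 4–6.
U+BF9D → 3-byte form EB BE 9D at offsets 7–9.
U+1F9F8 → 4-byte form F0 9F A7 B8 at offsets 10–13.
Offset 11 falls in char 5's range; it's byte 2 of F0 9F A7 B8 = 0x9F.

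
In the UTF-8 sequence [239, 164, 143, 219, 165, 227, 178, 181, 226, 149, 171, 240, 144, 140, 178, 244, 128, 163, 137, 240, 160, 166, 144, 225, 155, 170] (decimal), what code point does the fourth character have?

U+256B

Offset 0: leading byte 0xEF = 11101111 → 3-byte char #1 = EF A4 8F.
Offset 3: leading byte 0xDB = 11011011 → 2-byte char #2 = DB A5.
Offset 5: leading byte 0xE3 = 11100011 → 3-byte char #3 = E3 B2 B5.
Offset 8: leading byte 0xE2 = 11100010 → 3-byte char #4 = E2 95 AB.
Leading byte 0xE2 = 11100010 matches 1110xxxx → 3-byte sequence.
Byte 1: 0xE2 = 11100010, payload 0010 (4 bits).
Byte 2: 0x95 = 10010101 (10xxxxxx ✓), payload 010101.
Byte 3: 0xAB = 10101011 (10xxxxxx ✓), payload 101011.
Concatenate: 0010010101101011 = 0x256B (16 bits → U+256B).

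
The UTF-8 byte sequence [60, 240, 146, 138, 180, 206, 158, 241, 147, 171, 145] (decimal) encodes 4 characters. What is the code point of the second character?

U+122B4

Offset 0: leading byte 0x3C = 00111100 → 1-byte char #1 = 3C.
Offset 1: leading byte 0xF0 = 11110000 → 4-byte char #2 = F0 92 8A B4.
Leading byte 0xF0 = 11110000 matches 11110xxx → 4-byte sequence.
Byte 1: 0xF0 = 11110000, payload 000 (3 bits).
Byte 2: 0x92 = 10010010 (10xxxxxx ✓), payload 010010.
Byte 3: 0x8A = 10001010 (10xxxxxx ✓), payload 001010.
Byte 4: 0xB4 = 10110100 (10xxxxxx ✓), payload 110100.
Concatenate: 000010010001010110100 = 0x122B4 (21 bits → U+122B4).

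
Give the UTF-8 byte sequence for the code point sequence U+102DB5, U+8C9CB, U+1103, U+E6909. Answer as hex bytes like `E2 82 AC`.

U+102DB5: 4-byte form → F4 82 B6 B5.
U+8C9CB: 4-byte form → F2 8C A7 8B.
U+1103: 3-byte form → E1 84 83.
U+E6909: 4-byte form → F3 A6 A4 89.
Concatenated (15 bytes): F4 82 B6 B5 F2 8C A7 8B E1 84 83 F3 A6 A4 89.

F4 82 B6 B5 F2 8C A7 8B E1 84 83 F3 A6 A4 89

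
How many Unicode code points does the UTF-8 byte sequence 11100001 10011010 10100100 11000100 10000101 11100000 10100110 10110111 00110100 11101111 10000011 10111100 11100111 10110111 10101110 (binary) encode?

Byte at offset 0: 0xE1 = 11100001 → 3-byte char (#1). Advance 3.
Byte at offset 3: 0xC4 = 11000100 → 2-byte char (#2). Advance 2.
Byte at offset 5: 0xE0 = 11100000 → 3-byte char (#3). Advance 3.
Byte at offset 8: 0x34 = 00110100 → 1-byte char (#4). Advance 1.
Byte at offset 9: 0xEF = 11101111 → 3-byte char (#5). Advance 3.
Byte at offset 12: 0xE7 = 11100111 → 3-byte char (#6). Advance 3.
Reached end at offset 15 after 6 code points.

6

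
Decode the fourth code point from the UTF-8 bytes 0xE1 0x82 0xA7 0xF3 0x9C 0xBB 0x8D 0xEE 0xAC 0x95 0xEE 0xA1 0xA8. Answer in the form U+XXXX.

U+E868

Offset 0: leading byte 0xE1 = 11100001 → 3-byte char #1 = E1 82 A7.
Offset 3: leading byte 0xF3 = 11110011 → 4-byte char #2 = F3 9C BB 8D.
Offset 7: leading byte 0xEE = 11101110 → 3-byte char #3 = EE AC 95.
Offset 10: leading byte 0xEE = 11101110 → 3-byte char #4 = EE A1 A8.
Leading byte 0xEE = 11101110 matches 1110xxxx → 3-byte sequence.
Byte 1: 0xEE = 11101110, payload 1110 (4 bits).
Byte 2: 0xA1 = 10100001 (10xxxxxx ✓), payload 100001.
Byte 3: 0xA8 = 10101000 (10xxxxxx ✓), payload 101000.
Concatenate: 1110100001101000 = 0xE868 (16 bits → U+E868).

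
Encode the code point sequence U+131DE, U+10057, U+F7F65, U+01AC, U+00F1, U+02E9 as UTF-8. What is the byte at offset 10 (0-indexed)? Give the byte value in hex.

U+131DE → 4-byte form F0 93 87 9E at offsets 0–3.
U+10057 → 4-byte form F0 90 81 97 at offsets 4–7.
U+F7F65 → 4-byte form F3 B7 BD A5 at offsets 8–11.
Offset 10 falls in char 3's range; it's byte 3 of F3 B7 BD A5 = 0xBD.

0xBD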